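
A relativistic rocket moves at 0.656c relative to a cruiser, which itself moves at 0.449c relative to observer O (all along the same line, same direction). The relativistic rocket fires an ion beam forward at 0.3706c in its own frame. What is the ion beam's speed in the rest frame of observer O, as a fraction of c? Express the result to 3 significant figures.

0.930c

Compose velocities in two stages. Stage 1 (into S'): u₁ = (0.3706+0.656)/(1+0.3706×0.656) = 0.82583.
Stage 2 (into S): u = (0.82583+0.449)/(1+0.82583×0.449) = 0.92999, so the speed is 0.930c.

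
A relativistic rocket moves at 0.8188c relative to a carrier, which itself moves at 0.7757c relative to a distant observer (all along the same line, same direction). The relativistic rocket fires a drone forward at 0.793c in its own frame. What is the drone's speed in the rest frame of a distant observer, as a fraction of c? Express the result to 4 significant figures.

First combine the drone and relativistic rocket (S''→S'): u₁ = (0.793 + 0.8188)/(1 + 0.793×0.8188) = 1.6118/1.6493084 = 0.97726.
Then combine with the carrier (S'→S): u = (0.97726 + 0.7757)/(1 + 0.97726×0.7757) = 1.75296/1.758060582 = 0.9971.

0.9971c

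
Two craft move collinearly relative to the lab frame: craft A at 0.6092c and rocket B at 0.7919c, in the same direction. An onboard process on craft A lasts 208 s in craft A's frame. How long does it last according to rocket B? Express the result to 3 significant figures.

Transform craft A's velocity into rocket B's frame: (0.6092 − 0.7919)/(1 − 0.6092·0.7919) = −0.1827/0.51757452, so the relative speed is 0.35299c.
At |u| = 0.35299c, γ = (1 − 0.124602)^(−1/2) = 1.0688.
The clock on craft A records proper time, so rocket B measures Δt = γΔτ = 1.0688 × 208 = 222 s.

222 s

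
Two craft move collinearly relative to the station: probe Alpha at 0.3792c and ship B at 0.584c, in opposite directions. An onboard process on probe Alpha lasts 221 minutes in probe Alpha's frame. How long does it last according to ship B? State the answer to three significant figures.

359 minutes

Transform probe Alpha's velocity into ship B's frame: (0.3792 + 0.584)/(1 + 0.3792·0.584) = 0.9632/1.2214528, so the relative speed is 0.78857c.
γ for this relative speed: γ = 1/√(1 − 0.621843) = 1.6262.
The clock on probe Alpha records proper time, so ship B measures Δt = γΔτ = 1.6262 × 221 = 359 minutes.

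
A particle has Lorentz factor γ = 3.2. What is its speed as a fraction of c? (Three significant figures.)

β = √(1 − 1/γ²) = √(1 − 1/10.24) = √0.902344 = 0.950.

0.950c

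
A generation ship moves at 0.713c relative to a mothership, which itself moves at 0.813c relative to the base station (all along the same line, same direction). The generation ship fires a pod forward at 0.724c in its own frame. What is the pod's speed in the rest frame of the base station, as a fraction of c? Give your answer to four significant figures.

0.9945c

Compose velocities in two stages. Stage 1 (into S'): u₁ = (0.724+0.713)/(1+0.724×0.713) = 0.94776.
Stage 2 (into S): u = (0.94776+0.813)/(1+0.94776×0.813) = 0.99448, so the speed is 0.9945c.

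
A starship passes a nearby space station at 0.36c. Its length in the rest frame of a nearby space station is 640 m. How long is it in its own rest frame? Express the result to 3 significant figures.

γ = 1/√(1 − β²) = 1/√(1 − 0.1296) = 1/√0.8704 = 1/0.932952 = 1.0719.
Proper length: L₀ = γ·L = 1.0719 × 640 = 686 m.

686 m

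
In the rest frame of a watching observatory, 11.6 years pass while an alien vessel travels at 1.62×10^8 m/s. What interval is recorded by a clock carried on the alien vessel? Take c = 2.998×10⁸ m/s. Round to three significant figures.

β = v/c = (1.62×10^8 m/s)/(2.998×10⁸ m/s) = 0.54036.
β² = 0.2919889296, so γ = 1/√0.7080110704 = 1.1884.
The moving clock records proper time: Δτ = Δt/γ = 11.6/1.1884 = 9.76 years.

9.76 years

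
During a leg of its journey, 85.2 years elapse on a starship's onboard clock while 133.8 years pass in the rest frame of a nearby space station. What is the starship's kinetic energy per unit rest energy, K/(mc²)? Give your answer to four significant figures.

0.5704

γ = Δt/Δτ = 133.8/85.2 = 1.57042.
K/(mc²) = γ − 1 = 1.57042 − 1 = 0.5704.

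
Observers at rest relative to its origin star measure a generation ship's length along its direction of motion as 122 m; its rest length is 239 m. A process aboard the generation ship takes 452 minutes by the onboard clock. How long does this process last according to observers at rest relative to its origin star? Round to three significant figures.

885 minutes

Length contraction gives γ = L₀/L = 239/122 = 1.95902.
The same γ dilates the second interval: 1.95902 × 452 minutes = 885 minutes.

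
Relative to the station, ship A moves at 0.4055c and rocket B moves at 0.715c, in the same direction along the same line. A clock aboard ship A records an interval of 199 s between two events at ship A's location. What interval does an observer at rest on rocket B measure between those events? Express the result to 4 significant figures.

Transform ship A's velocity into rocket B's frame: (0.4055 − 0.715)/(1 − 0.4055·0.715) = −0.3095/0.7100675, so the relative speed is 0.43587c.
γ for this relative speed: γ = 1/√(1 − 0.189983) = 1.1111.
Ship A's interval is proper; time dilation gives Δt_B = γΔτ = 1.1111 × 199 s = 221.1 s.

221.1 s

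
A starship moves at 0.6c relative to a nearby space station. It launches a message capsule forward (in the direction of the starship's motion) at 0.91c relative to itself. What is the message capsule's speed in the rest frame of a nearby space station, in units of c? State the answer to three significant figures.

0.977c

In units of c, u = (u' + v)/(1 + u'v) with u' = 0.91 and v = 0.6.
Numerator: 0.91 + 0.6 = 1.51. Denominator: 1 + (0.91)(0.6) = 1.546.
u = 1.51/1.546 = 0.97671, so the speed is 0.977c.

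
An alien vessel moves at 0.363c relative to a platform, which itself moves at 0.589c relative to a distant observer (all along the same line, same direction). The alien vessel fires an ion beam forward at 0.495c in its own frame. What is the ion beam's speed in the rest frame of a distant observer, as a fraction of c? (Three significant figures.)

0.922c

Apply u = (u'+v)/(1+u'v) twice. Ion beam in the platform frame: (0.495+0.363)/(1+0.495·0.363) = 0.858/1.179685 = 0.72731c.
That velocity, transformed to the rest frame of a distant observer: (0.72731+0.589)/(1+0.72731·0.589) = 1.31631/1.42838559 = 0.92154c.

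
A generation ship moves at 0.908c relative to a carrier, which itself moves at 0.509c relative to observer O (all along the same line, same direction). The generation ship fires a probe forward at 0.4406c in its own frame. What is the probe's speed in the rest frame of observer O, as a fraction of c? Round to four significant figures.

0.9879c

Apply u = (u'+v)/(1+u'v) twice. Probe in the carrier frame: (0.4406+0.908)/(1+0.4406·0.908) = 1.3486/1.4000648 = 0.96324c.
That velocity, transformed to the rest frame of observer O: (0.96324+0.509)/(1+0.96324·0.509) = 1.47224/1.49028916 = 0.98789c.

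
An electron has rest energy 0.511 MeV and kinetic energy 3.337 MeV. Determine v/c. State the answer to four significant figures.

K = (γ−1)mc², so γ = 1 + 3.337/0.511 = 7.5303.
Then v/c = √(1 − γ⁻²) = √(1 − 0.017635) = √0.982365 = 0.9911.

0.9911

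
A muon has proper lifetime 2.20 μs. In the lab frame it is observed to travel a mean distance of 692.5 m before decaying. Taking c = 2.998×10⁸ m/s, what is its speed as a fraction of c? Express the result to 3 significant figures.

0.724c

d = βγcτ ⇒ βγ = d/(cτ) = 692.5 m / (659.56 m) = 1.0499.
β = (βγ)/√(1+(βγ)²) = 1.0499/√2.10229 = 0.724.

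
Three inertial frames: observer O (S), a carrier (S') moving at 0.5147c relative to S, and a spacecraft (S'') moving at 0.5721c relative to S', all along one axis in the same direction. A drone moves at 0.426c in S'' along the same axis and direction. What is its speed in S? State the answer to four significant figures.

First combine the drone and spacecraft (S''→S'): u₁ = (0.426 + 0.5721)/(1 + 0.426×0.5721) = 0.9981/1.2437146 = 0.80252.
Then combine with the carrier (S'→S): u = (0.80252 + 0.5147)/(1 + 0.80252×0.5147) = 1.31722/1.413057044 = 0.93218.

0.9322c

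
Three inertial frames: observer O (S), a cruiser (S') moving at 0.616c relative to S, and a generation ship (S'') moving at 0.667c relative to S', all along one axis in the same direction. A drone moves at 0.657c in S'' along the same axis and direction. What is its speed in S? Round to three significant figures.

Compose velocities in two stages. Stage 1 (into S'): u₁ = (0.657+0.667)/(1+0.657×0.667) = 0.92058.
Stage 2 (into S): u = (0.92058+0.616)/(1+0.92058×0.616) = 0.98054, so the speed is 0.981c.

0.981c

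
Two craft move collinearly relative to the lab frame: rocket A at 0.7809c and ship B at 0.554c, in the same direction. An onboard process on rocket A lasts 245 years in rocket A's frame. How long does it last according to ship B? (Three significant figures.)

Speed of rocket A in ship B's frame: u = (v_A − v_B)/(1 − v_A v_B/c²) = (0.7809 − 0.554)/(1 − 0.7809×0.554) = 0.2269/0.5673814 = 0.39991; |u| = 0.39991c.
γ for this relative speed: γ = 1/√(1 − 0.159928) = 1.091.
The clock on rocket A records proper time, so ship B measures Δt = γΔτ = 1.091 × 245 = 267 years.

267 years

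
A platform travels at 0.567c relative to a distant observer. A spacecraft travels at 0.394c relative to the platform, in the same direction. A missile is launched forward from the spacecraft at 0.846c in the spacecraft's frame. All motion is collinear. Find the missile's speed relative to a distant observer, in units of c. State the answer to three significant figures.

0.980c

Compose velocities in two stages. Stage 1 (into S'): u₁ = (0.846+0.394)/(1+0.846×0.394) = 0.93001.
Stage 2 (into S): u = (0.93001+0.567)/(1+0.93001×0.567) = 0.98016, so the speed is 0.980c.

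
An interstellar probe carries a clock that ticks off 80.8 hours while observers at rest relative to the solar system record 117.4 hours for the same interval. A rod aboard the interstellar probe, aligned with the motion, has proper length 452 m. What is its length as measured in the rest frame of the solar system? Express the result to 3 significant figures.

From Δt = γΔτ: γ = 117.4/80.8 = 1.45297.
The rod contracts by the same γ: 452 m / 1.45297 = 311 m.

311 m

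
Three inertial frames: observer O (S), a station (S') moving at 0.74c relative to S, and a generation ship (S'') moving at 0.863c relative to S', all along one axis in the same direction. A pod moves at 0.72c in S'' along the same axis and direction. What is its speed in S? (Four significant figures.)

Apply u = (u'+v)/(1+u'v) twice. Pod in the station frame: (0.72+0.863)/(1+0.72·0.863) = 1.583/1.62136 = 0.97634c.
That velocity, transformed to the rest frame of observer O: (0.97634+0.74)/(1+0.97634·0.74) = 1.71634/1.7224916 = 0.99643c.

0.9964c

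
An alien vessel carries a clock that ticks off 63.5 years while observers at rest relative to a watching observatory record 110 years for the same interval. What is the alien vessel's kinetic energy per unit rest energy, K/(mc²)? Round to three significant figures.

γ = Δt/Δτ = 110/63.5 = 1.73228.
K/(mc²) = γ − 1 = 1.73228 − 1 = 0.732.

0.732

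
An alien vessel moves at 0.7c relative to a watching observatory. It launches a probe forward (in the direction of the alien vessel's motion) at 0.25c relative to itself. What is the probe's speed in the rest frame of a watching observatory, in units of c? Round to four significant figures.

0.8085c

Relativistic velocity addition: u = (u' + v)/(1 + u'v/c²), with u' = 0.25c and v = 0.7c.
Numerator: 0.25 + 0.7 = 0.95. Denominator: 1 + (0.25)(0.7) = 1.175.
u = 0.95/1.175 = 0.80851, so the speed is 0.8085c.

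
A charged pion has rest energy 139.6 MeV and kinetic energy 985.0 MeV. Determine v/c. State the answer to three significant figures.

0.992

γ = 1 + K/(mc²) = 1 + 985.0/139.6 = 8.0559.
β = √(1 − 1/γ²) = √(1 − 0.0154089) = √0.9845911 = 0.992.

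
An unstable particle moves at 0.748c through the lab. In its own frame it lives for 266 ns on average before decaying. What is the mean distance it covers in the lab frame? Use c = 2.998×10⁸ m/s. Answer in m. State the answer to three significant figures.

89.9 m

γ = 1/√(1 − β²) = 1/√(1 − 0.559504) = 1/√0.440496 = 1/0.663699 = 1.5067.
Lab-frame lifetime: Δt = γτ = 1.5067 × 266 ns = 400.78 ns.
Distance: d = vΔt = 0.748 × 2.998×10⁸ m/s × 4.0078×10^-7 s = 89.9 m.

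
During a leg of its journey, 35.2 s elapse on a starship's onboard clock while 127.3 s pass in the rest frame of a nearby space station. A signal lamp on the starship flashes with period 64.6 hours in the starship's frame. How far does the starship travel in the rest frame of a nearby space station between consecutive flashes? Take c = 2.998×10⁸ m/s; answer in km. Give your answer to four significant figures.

2.423×10^11 km

γ = Δt/Δτ = 127.3/35.2 = 3.61648.
β = √(1 − 1/γ²) = 0.96101. Lab-frame period = γτ = 3.61648×64.6 hours = 233.62 hours. Distance = βc × γτ = 0.96101 × 2.998×10⁸ m/s × 841032 s = 2.4231×10^14 m = 2.423×10^11 km.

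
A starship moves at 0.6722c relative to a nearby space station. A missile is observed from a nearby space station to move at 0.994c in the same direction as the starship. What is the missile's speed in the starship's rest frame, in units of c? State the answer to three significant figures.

0.970c

Transform to the starship's frame: u' = (u − v)/(1 − uv/c²).
u' = (0.994 − 0.6722)/(1 − 0.994×0.6722) = 0.3218/0.3318332 = 0.96976.
Speed in the starship's frame: 0.970c (in the same direction).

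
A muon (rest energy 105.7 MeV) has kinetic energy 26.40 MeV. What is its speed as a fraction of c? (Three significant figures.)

0.600c

γ = 1 + K/(mc²) = 1 + 26.40/105.7 = 1.2498.
β = √(1 − 1/γ²) = √(1 − 0.640205) = √0.359795 = 0.600.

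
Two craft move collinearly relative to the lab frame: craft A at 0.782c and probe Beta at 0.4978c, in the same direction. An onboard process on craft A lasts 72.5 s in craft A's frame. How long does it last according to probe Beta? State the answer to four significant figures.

Transform craft A's velocity into probe Beta's frame: (0.782 − 0.4978)/(1 − 0.782·0.4978) = 0.2842/0.6107204, so the relative speed is 0.46535c.
At |u| = 0.46535c, γ = (1 − 0.216551)^(−1/2) = 1.1298.
The clock on craft A records proper time, so probe Beta measures Δt = γΔτ = 1.1298 × 72.5 = 81.91 s.

81.91 s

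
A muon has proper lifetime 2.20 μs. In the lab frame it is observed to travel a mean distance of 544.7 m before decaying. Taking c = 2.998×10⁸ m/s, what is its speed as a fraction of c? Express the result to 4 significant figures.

Let x = d/(cτ) = 544.7 m / (2.998×10⁸ m/s × 2.200×10^-6 s) = 0.82585. Since d = βγcτ, x = βγ = β/√(1−β²).
Solving: β² = x²/(1+x²) = 0.682028/1.682028 = 0.40548, so β = 0.6368.

0.6368c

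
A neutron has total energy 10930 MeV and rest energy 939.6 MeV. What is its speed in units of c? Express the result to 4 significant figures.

Total energy E = γmc² gives γ = 10930/939.6 = 11.633.
Hence β = √(1 − 1/γ²) = √(1 − 0.00738953) = √0.99261047 = 0.9963.

0.9963c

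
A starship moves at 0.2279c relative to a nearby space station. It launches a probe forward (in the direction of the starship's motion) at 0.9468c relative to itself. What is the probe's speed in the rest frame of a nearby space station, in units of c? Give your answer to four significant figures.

0.9662c

Relativistic velocity addition: u = (u' + v)/(1 + u'v/c²), with u' = 0.9468c and v = 0.2279c.
Numerator: 0.9468 + 0.2279 = 1.1747. Denominator: 1 + (0.9468)(0.2279) = 1.21577572.
u = 1.1747/1.21577572 = 0.96621, so the speed is 0.9662c.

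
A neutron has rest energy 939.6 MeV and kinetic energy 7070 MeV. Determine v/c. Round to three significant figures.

K = (γ−1)mc², so γ = 1 + 7070/939.6 = 8.5245.
Then v/c = √(1 − γ⁻²) = √(1 − 0.0137614) = √0.9862386 = 0.993.

0.993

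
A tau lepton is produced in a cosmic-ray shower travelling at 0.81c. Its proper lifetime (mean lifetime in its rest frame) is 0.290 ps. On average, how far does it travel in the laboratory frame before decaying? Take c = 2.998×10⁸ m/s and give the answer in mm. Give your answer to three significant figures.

0.120 mm

γ = 1/√(1 − β²) = 1/√(1 − 0.6561) = 1/√0.3439 = 1/0.58643 = 1.7052.
Lab-frame lifetime: Δt = γτ = 1.7052 × 0.290 ps = 0.49451 ps.
Distance: d = vΔt = 0.81 × 2.998×10⁸ m/s × 4.9451×10^-13 s = 1.20×10^-4 m = 0.120 mm.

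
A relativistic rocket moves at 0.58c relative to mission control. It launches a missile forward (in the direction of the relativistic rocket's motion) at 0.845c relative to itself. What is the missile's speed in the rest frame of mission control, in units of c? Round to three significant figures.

Relativistic velocity addition: u = (u' + v)/(1 + u'v/c²), with u' = 0.845c and v = 0.58c.
Numerator: 0.845 + 0.58 = 1.425. Denominator: 1 + (0.845)(0.58) = 1.4901.
u = 1.425/1.4901 = 0.95631, so the speed is 0.956c.

0.956c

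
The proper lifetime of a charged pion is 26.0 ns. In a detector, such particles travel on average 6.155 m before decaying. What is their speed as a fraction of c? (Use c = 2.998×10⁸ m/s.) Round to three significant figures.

Lab distance = (lab lifetime)·v = γτ·βc, so βγ = d/(cτ) = 6.155/(2.998×10⁸ × 2.600×10^-8) = 0.78963.
With βγ = 0.78963: γ² = 1 + (βγ)² = 1.623516, and β = (βγ)/γ = 0.78963/1.27417 = 0.620.

0.620c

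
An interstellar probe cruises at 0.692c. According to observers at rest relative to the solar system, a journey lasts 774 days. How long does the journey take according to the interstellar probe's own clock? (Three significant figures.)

559 days

With β = 0.692, γ = 1/√(1 − 0.692²) = 1/√0.521136 = 1.3852.
The interstellar probe's clock runs slow as seen from the solar system, so Δτ = Δt/γ = 774/1.3852 = 559 days.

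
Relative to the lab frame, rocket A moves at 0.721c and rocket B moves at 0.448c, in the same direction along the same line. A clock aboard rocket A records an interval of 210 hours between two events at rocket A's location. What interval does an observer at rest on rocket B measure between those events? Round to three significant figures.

229 hours

Transform rocket A's velocity into rocket B's frame: (0.721 − 0.448)/(1 − 0.721·0.448) = 0.273/0.676992, so the relative speed is 0.40325c.
At |u| = 0.40325c, γ = (1 − 0.162611)^(−1/2) = 1.0928.
Rocket A's interval is proper; time dilation gives Δt_B = γΔτ = 1.0928 × 210 hours = 229 hours.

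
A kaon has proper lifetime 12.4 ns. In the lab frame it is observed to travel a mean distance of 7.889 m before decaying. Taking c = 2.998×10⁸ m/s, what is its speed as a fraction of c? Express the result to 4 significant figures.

Lab distance = (lab lifetime)·v = γτ·βc, so βγ = d/(cτ) = 7.889/(2.998×10⁸ × 1.240×10^-8) = 2.1221.
With βγ = 2.1221: γ² = 1 + (βγ)² = 5.50331, and β = (βγ)/γ = 2.1221/2.34591 = 0.9046.

0.9046c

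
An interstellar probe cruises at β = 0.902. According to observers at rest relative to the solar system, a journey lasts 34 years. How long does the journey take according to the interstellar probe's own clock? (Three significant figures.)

14.7 years

Lorentz factor: γ = (1 − 0.813604)^(−1/2) = 2.3162.
The moving clock records proper time: Δτ = Δt/γ = 34/2.3162 = 14.7 years.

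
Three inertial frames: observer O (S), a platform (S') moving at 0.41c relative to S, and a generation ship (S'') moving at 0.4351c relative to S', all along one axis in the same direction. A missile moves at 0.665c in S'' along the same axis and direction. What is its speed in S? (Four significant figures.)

Compose velocities in two stages. Stage 1 (into S'): u₁ = (0.665+0.4351)/(1+0.665×0.4351) = 0.85323.
Stage 2 (into S): u = (0.85323+0.41)/(1+0.85323×0.41) = 0.93585, so the speed is 0.9358c.

0.9358c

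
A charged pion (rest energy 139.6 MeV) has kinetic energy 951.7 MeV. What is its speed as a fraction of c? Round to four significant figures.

0.9918c

K = (γ−1)mc², so γ = 1 + 951.7/139.6 = 7.8173.
Then v/c = √(1 − γ⁻²) = √(1 − 0.0163639) = √0.9836361 = 0.9918.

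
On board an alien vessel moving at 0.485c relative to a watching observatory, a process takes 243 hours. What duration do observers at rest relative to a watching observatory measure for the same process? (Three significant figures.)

278 hours

γ = 1/√(1 − β²) = 1/√(1 − 0.235225) = 1/√0.764775 = 1/0.874514 = 1.1435.
Time dilation: Δt = γ·Δτ = 1.1435 × 243 = 278 hours.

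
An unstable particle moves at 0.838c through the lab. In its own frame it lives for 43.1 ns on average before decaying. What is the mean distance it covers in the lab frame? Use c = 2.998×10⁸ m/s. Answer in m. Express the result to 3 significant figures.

With β = 0.838, γ = 1/√(1 − 0.838²) = 1/√0.297756 = 1.8326.
Lab-frame lifetime: Δt = γτ = 1.8326 × 43.1 ns = 78.985 ns.
Distance: d = vΔt = 0.838 × 2.998×10⁸ m/s × 7.8985×10^-8 s = 19.8 m.

19.8 m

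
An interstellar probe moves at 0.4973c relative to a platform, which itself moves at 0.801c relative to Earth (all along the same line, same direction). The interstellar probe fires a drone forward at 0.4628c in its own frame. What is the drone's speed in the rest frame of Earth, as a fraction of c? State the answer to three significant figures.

0.973c

First combine the drone and interstellar probe (S''→S'): u₁ = (0.4628 + 0.4973)/(1 + 0.4628×0.4973) = 0.9601/1.23015044 = 0.78047.
Then combine with the platform (S'→S): u = (0.78047 + 0.801)/(1 + 0.78047×0.801) = 1.58147/1.62515647 = 0.97312.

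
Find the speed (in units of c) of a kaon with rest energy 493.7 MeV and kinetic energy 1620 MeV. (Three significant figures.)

K = (γ−1)mc², so γ = 1 + 1620/493.7 = 4.2813.
Then v/c = √(1 − γ⁻²) = √(1 − 0.0545568) = √0.9454432 = 0.972.

0.972c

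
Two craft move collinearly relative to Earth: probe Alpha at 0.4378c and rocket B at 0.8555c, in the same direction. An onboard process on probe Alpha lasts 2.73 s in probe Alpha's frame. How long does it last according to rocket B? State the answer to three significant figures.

3.67 s

Transform probe Alpha's velocity into rocket B's frame: (0.4378 − 0.8555)/(1 − 0.4378·0.8555) = −0.4177/0.6254621, so the relative speed is 0.66783c.
γ for this relative speed: γ = 1/√(1 − 0.445997) = 1.3435.
Probe Alpha's interval is proper; time dilation gives Δt_B = γΔτ = 1.3435 × 2.73 s = 3.67 s.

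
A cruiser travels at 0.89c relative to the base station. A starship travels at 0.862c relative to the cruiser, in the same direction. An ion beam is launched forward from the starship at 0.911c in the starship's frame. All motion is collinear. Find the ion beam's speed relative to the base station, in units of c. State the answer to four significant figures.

0.9996c

First combine the ion beam and starship (S''→S'): u₁ = (0.911 + 0.862)/(1 + 0.911×0.862) = 1.773/1.785282 = 0.99312.
Then combine with the cruiser (S'→S): u = (0.99312 + 0.89)/(1 + 0.99312×0.89) = 1.88312/1.8838768 = 0.9996.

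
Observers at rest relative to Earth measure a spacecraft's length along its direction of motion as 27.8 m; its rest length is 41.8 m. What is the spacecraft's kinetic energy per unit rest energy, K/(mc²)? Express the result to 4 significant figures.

0.5036

γ = L₀/L = 41.8/27.8 = 1.5036.
Since K = (γ−1)mc², K/(mc²) = 1.5036 − 1 = 0.5036.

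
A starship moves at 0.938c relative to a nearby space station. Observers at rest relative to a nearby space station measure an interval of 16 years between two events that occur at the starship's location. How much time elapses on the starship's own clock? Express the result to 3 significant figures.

5.55 years

Lorentz factor: γ = (1 − 0.879844)^(−1/2) = 2.8849.
The starship's clock runs slow as seen from a nearby space station, so Δτ = Δt/γ = 16/2.8849 = 5.55 years.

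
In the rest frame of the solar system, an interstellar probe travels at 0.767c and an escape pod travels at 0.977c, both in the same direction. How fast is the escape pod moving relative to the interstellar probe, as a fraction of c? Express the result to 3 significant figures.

0.838c

Transform to the interstellar probe's frame: u' = (u − v)/(1 − uv/c²).
u' = (0.977 − 0.767)/(1 − 0.977×0.767) = 0.21/0.250641 = 0.83785.
Speed in the interstellar probe's frame: 0.838c (in the same direction).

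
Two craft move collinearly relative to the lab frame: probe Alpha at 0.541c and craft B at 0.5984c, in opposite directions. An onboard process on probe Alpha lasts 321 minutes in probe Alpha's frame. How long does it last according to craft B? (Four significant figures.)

The velocity of probe Alpha relative to craft B is (0.541 + 0.5984)c / (1 + 0.541×0.5984) = 0.86075c; relative speed 0.86075c.
At |u| = 0.86075c, γ = (1 − 0.740891)^(−1/2) = 1.9645.
Probe Alpha's interval is proper; time dilation gives Δt_B = γΔτ = 1.9645 × 321 minutes = 630.6 minutes.

630.6 minutes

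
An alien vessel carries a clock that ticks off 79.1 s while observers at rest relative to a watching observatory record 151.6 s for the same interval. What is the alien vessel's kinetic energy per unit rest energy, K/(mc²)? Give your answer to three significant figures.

0.917

γ = Δt/Δτ = 151.6/79.1 = 1.91656.
Since K = (γ−1)mc², K/(mc²) = 1.91656 − 1 = 0.917.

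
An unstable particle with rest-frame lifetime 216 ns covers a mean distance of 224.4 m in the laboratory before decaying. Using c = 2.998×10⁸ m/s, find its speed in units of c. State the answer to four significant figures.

0.9608c

Let x = d/(cτ) = 224.4 m / (2.998×10⁸ m/s × 2.160×10^-7 s) = 3.4653. Since d = βγcτ, x = βγ = β/√(1−β²).
Solving: β² = x²/(1+x²) = 12.0083/13.0083 = 0.923126, so β = 0.9608.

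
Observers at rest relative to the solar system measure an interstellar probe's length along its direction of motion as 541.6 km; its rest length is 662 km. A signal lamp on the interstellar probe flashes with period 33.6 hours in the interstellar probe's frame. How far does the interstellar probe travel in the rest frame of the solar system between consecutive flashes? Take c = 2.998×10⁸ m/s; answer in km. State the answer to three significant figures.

2.55×10^10 km

Length contraction gives γ = L₀/L = 662/541.6 = 1.2223.
β = √(1 − 1/γ²) = 0.57503. Lab-frame period = γτ = 1.2223×33.6 hours = 41.069 hours. Distance = βc × γτ = 0.57503 × 2.998×10⁸ m/s × 147848.4 s = 2.5488×10^13 m = 2.55×10^10 km.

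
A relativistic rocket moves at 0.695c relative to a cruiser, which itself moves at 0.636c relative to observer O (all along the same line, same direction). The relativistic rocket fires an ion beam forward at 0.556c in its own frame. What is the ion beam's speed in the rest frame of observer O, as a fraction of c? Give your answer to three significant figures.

First combine the ion beam and relativistic rocket (S''→S'): u₁ = (0.556 + 0.695)/(1 + 0.556×0.695) = 1.251/1.38642 = 0.90232.
Then combine with the cruiser (S'→S): u = (0.90232 + 0.636)/(1 + 0.90232×0.636) = 1.53832/1.57387552 = 0.97741.

0.977c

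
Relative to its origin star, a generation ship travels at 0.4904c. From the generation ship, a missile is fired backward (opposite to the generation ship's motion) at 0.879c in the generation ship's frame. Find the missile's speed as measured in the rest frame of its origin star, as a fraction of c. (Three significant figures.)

0.683c

In units of c, u = (u' + v)/(1 + u'v) with u' = −0.879 and v = 0.4904.
Numerator: −0.879 + 0.4904 = −0.3886. Denominator: 1 + (−0.879)(0.4904) = 0.5689384.
u = −0.3886/0.5689384 = −0.68303, so the speed is 0.683c.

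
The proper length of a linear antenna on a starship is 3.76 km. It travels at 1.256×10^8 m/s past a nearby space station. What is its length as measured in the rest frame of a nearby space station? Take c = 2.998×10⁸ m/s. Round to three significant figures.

β = v/c = (1.256×10^8 m/s)/(2.998×10⁸ m/s) = 0.418946.
Lorentz factor: γ = (1 − 0.1755158)^(−1/2) = 1.1013.
Along the direction of motion the measured length is L₀/γ = 3.76/1.1013 = 3.41 km.

3.41 km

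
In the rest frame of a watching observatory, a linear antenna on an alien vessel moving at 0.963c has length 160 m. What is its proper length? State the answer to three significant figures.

594 m

γ = 1/√(1 − β²) = 1/√(1 − 0.927369) = 1/√0.072631 = 1/0.269501 = 3.7106.
Proper length: L₀ = γ·L = 3.7106 × 160 = 594 m.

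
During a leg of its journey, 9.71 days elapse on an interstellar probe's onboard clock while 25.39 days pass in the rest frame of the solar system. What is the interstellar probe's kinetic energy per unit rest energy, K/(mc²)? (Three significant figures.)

γ = Δt/Δτ = 25.39/9.71 = 2.61483.
Since K = (γ−1)mc², K/(mc²) = 2.61483 − 1 = 1.61.

1.61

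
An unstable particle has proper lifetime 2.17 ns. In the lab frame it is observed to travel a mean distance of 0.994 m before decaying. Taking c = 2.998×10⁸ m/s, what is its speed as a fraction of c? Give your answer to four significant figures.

0.8367c

d = βγcτ ⇒ βγ = d/(cτ) = 0.9940 m / (0.650566 m) = 1.5279.
β = (βγ)/√(1+(βγ)²) = 1.5279/√3.33448 = 0.8367.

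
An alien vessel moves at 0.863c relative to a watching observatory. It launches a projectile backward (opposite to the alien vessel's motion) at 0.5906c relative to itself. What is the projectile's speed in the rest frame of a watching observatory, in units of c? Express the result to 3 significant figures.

0.556c

Relativistic velocity addition: u = (u' + v)/(1 + u'v/c²), with u' = −0.5906c and v = 0.863c.
Numerator: −0.5906 + 0.863 = 0.2724. Denominator: 1 + (−0.5906)(0.863) = 0.4903122.
u = 0.2724/0.4903122 = 0.55556, so the speed is 0.556c.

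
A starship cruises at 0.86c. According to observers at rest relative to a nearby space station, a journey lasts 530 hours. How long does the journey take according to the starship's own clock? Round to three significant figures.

γ = 1/√(1 − β²) = 1/√(1 − 0.7396) = 1/√0.2604 = 1/0.510294 = 1.9597.
The starship's clock runs slow as seen from a nearby space station, so Δτ = Δt/γ = 530/1.9597 = 270 hours.

270 hours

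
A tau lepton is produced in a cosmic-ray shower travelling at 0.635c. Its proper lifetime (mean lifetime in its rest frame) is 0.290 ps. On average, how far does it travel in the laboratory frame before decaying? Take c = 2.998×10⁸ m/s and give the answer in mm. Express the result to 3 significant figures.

Lorentz factor: γ = (1 − 0.403225)^(−1/2) = 1.2945.
Lab-frame lifetime: Δt = γτ = 1.2945 × 0.290 ps = 0.3754 ps.
Distance: d = vΔt = 0.635 × 2.998×10⁸ m/s × 3.7540×10^-13 s = 7.15×10^-5 m = 0.0715 mm.

0.0715 mm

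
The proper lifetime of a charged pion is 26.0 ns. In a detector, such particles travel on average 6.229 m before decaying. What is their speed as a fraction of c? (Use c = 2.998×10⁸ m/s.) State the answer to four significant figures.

0.6243c

d = βγcτ ⇒ βγ = d/(cτ) = 6.229 m / (7.7948 m) = 0.79912.
β = (βγ)/√(1+(βγ)²) = 0.79912/√1.638593 = 0.6243.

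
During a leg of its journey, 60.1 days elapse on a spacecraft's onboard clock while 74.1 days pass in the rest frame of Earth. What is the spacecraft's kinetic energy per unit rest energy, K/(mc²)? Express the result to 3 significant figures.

0.233

γ = Δt/Δτ = 74.1/60.1 = 1.23295.
Since K = (γ−1)mc², K/(mc²) = 1.23295 − 1 = 0.233.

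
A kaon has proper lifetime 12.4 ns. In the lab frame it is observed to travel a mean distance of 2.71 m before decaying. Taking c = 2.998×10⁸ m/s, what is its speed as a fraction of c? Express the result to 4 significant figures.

Let x = d/(cτ) = 2.710 m / (2.998×10⁸ m/s × 1.240×10^-8 s) = 0.72898. Since d = βγcτ, x = βγ = β/√(1−β²).
Solving: β² = x²/(1+x²) = 0.531412/1.531412 = 0.347008, so β = 0.5891.

0.5891c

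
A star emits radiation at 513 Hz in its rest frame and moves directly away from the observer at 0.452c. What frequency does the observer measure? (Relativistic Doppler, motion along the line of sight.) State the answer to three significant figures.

315 Hz

Relativistic Doppler (source moving away): f_obs = f_src · √((1−β)/(1+β)).
With β = 0.452: factor = √(0.548/1.452) = 0.61434.
f_obs = 513 × 0.61434 = 315 Hz.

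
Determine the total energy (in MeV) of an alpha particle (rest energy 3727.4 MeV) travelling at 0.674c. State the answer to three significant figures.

With β = 0.674, γ = 1/√(1 − 0.674²) = 1/√0.545724 = 1.3537.
Total energy: E = γmc² = 1.3537 × 3727.4 MeV = 5050 MeV.

5050 MeV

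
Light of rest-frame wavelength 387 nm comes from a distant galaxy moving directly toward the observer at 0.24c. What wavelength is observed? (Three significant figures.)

Relativistic Doppler for wavelength: λ_obs = λ_src · √((1−β)/(1+β)).
With β = 0.24: factor = √(0.76/1.24) = 0.78288.
λ_obs = 387 × 0.78288 = 303 nm.

303 nm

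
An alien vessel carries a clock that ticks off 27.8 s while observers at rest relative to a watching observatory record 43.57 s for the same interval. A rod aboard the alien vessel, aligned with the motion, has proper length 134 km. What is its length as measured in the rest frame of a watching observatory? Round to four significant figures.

85.50 km

γ = Δt/Δτ = 43.57/27.8 = 1.56727.
L = L₀/γ = 134/1.56727 = 85.50 km.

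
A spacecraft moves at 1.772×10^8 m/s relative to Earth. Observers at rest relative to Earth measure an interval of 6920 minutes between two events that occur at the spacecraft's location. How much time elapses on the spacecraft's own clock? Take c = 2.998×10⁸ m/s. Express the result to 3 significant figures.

β = v/c = (1.772×10^8 m/s)/(2.998×10⁸ m/s) = 0.591061.
Lorentz factor: γ = (1 − 0.3493531)^(−1/2) = 1.2397.
The spacecraft's clock runs slow as seen from Earth, so Δτ = Δt/γ = 6920/1.2397 = 5580 minutes.

5580 minutes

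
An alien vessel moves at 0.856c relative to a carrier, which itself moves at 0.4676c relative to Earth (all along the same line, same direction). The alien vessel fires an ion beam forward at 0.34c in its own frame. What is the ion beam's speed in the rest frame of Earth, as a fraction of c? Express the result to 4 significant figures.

Compose velocities in two stages. Stage 1 (into S'): u₁ = (0.34+0.856)/(1+0.34×0.856) = 0.92638.
Stage 2 (into S): u = (0.92638+0.4676)/(1+0.92638×0.4676) = 0.97265, so the speed is 0.9727c.

0.9727c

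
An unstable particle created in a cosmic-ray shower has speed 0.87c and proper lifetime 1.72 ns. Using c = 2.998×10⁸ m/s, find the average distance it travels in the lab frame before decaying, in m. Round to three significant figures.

γ = 1/√(1 − β²) = 1/√(1 − 0.7569) = 1/√0.2431 = 1/0.493052 = 2.0282.
Lab-frame lifetime: Δt = γτ = 2.0282 × 1.72 ns = 3.4885 ns.
Distance: d = vΔt = 0.87 × 2.998×10⁸ m/s × 3.4885×10^-9 s = 0.910 m.

0.910 m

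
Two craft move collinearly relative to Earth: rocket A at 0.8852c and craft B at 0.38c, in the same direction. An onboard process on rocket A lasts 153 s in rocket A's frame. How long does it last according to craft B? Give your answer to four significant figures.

Speed of rocket A in craft B's frame: u = (v_A − v_B)/(1 − v_A v_B/c²) = (0.8852 − 0.38)/(1 − 0.8852×0.38) = 0.5052/0.663624 = 0.76127; |u| = 0.76127c.
At |u| = 0.76127c, γ = (1 − 0.579532)^(−1/2) = 1.5422.
The clock on rocket A records proper time, so craft B measures Δt = γΔτ = 1.5422 × 153 = 236.0 s.

236.0 s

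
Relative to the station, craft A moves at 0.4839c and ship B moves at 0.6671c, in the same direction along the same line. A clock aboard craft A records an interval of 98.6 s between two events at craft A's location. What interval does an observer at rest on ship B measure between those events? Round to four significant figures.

102.4 s

The velocity of craft A relative to ship B is (0.4839 − 0.6671)c / (1 − 0.4839×0.6671) = −0.27053c; relative speed 0.27053c.
γ for this relative speed: γ = 1/√(1 − 0.0731865) = 1.0387.
The clock on craft A records proper time, so ship B measures Δt = γΔτ = 1.0387 × 98.6 = 102.4 s.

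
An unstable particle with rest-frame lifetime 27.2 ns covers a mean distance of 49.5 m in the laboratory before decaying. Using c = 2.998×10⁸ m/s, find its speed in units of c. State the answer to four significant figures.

0.9867c

Let x = d/(cτ) = 49.50 m / (2.998×10⁸ m/s × 2.720×10^-8 s) = 6.0702. Since d = βγcτ, x = βγ = β/√(1−β²).
Solving: β² = x²/(1+x²) = 36.8473/37.8473 = 0.973578, so β = 0.9867.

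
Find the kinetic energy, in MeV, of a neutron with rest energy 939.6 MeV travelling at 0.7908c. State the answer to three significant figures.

596 MeV

γ = 1/√(1 − β²) = 1/√(1 − 0.62536464) = 1/√0.37463536 = 1.63379.
Kinetic energy: K = (γ − 1)mc² = (1.63379 − 1) × 939.6 MeV = 0.63379 × 939.6 = 596 MeV.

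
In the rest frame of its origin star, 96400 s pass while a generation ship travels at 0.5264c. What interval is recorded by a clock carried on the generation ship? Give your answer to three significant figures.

Lorentz factor: γ = (1 − 0.27709696)^(−1/2) = 1.1761.
The generation ship's clock runs slow as seen from its origin star, so Δτ = Δt/γ = 96400/1.1761 = 82000 s.

82000 s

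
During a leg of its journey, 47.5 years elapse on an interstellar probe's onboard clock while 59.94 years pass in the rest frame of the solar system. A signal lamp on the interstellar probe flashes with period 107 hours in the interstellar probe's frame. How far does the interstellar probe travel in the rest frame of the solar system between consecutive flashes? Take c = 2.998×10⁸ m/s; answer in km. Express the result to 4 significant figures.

8.888×10^10 km

From Δt = γΔτ: γ = 59.94/47.5 = 1.26189.
β = √(1 − 1/γ²) = 0.60992. Lab-frame period = γτ = 1.26189×107 hours = 135.02 hours. Distance = βc × γτ = 0.60992 × 2.998×10⁸ m/s × 486072 s = 8.8880×10^13 m = 8.888×10^10 km.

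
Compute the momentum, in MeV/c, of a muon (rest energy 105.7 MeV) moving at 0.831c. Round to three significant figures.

γ = 1/√(1 − β²) = 1/√(1 − 0.690561) = 1/√0.309439 = 1/0.556272 = 1.7977.
Momentum: p = γβ·mc = 1.7977 × 0.831 × 105.7 MeV/c = 158 MeV/c.

158 MeV/c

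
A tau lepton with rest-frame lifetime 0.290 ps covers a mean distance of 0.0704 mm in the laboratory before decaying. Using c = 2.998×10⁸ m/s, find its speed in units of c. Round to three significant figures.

0.629c

Lab distance = (lab lifetime)·v = γτ·βc, so βγ = d/(cτ) = 7.040×10^-5/(2.998×10⁸ × 2.900×10^-13) = 0.80974.
With βγ = 0.80974: γ² = 1 + (βγ)² = 1.655679, and β = (βγ)/γ = 0.80974/1.28673 = 0.629.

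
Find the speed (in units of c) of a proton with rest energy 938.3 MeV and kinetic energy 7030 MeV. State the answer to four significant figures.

0.9930c

K = (γ−1)mc², so γ = 1 + 7030/938.3 = 8.4923.
Then v/c = √(1 − γ⁻²) = √(1 − 0.0138659) = √0.9861341 = 0.9930.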